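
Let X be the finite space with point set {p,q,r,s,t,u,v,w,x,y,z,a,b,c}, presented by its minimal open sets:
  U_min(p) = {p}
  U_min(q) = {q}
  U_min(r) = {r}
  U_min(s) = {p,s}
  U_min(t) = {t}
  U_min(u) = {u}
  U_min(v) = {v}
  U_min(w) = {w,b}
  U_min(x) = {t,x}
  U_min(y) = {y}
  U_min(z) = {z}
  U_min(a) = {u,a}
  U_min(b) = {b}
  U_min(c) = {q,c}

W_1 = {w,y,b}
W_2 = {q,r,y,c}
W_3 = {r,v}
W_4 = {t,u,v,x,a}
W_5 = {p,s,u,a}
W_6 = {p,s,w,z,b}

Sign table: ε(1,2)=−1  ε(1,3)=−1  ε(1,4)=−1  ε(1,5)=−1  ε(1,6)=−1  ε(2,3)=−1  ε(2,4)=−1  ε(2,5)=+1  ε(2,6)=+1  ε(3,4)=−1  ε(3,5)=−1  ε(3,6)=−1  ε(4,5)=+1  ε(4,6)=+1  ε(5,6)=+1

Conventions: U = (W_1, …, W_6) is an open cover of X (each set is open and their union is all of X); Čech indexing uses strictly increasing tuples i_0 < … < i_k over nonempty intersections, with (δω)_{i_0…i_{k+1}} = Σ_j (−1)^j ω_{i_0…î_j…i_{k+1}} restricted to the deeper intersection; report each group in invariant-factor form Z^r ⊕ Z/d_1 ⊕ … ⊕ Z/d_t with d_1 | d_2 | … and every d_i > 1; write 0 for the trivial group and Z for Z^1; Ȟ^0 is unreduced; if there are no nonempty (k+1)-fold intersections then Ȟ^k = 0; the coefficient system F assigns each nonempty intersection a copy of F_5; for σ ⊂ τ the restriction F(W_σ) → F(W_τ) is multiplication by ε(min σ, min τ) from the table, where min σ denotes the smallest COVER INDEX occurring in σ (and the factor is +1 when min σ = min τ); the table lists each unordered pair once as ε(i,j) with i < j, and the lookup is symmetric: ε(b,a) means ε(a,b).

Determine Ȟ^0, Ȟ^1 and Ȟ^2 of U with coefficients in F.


nerve simplices:
  W12={y} W16={w,b} W23={r} W34={v} W45={u,a} W56={p,s}
C dims 6,6; δ0: rk_F5 5
degree 0: 6−5−0 = 1 → Ȟ^0 ≅ Z/5
degree 1: 6−0−5 = 1 → Ȟ^1 ≅ Z/5
degree 2: 0−0−0 = 0 → Ȟ^2 ≅ 0

Ȟ^0 ≅ Z/5; Ȟ^1 ≅ Z/5; Ȟ^2 ≅ 0


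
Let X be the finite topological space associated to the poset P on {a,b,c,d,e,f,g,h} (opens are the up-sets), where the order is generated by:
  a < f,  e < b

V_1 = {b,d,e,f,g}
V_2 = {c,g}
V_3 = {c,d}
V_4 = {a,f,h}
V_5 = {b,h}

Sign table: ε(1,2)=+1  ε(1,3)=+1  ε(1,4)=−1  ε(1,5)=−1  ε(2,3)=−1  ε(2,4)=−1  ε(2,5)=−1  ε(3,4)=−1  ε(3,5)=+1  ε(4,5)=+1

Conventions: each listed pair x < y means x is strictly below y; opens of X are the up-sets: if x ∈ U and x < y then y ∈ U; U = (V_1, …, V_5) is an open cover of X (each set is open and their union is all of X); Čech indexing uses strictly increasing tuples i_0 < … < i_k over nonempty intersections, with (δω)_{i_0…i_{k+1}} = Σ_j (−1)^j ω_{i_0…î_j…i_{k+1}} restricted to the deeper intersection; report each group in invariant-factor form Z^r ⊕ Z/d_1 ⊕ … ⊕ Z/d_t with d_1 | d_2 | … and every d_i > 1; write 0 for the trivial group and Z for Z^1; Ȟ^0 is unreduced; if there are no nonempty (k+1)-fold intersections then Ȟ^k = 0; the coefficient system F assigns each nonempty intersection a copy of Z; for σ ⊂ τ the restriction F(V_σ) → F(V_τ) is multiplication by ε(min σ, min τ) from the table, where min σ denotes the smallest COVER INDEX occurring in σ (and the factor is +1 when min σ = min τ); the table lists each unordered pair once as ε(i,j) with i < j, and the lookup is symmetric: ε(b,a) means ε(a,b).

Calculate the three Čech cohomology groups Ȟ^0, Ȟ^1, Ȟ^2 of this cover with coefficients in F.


Ȟ^0 ≅ 0, Ȟ^1 ≅ Z ⊕ Z/2 and Ȟ^2 ≅ 0

nonempty overlaps:
  V12={g} V13={d} V14={f} V15={b} V23={c} V45={h}
C dims 5,6; δ0: rk 5, SNF 1^4·2
degree 0: 5−5−0 = 0 → Ȟ^0 ≅ 0
degree 1: 6−0−5 = 1 plus torsion [2] → Ȟ^1 ≅ Z ⊕ Z/2
degree 2: 0−0−0 = 0 → Ȟ^2 ≅ 0


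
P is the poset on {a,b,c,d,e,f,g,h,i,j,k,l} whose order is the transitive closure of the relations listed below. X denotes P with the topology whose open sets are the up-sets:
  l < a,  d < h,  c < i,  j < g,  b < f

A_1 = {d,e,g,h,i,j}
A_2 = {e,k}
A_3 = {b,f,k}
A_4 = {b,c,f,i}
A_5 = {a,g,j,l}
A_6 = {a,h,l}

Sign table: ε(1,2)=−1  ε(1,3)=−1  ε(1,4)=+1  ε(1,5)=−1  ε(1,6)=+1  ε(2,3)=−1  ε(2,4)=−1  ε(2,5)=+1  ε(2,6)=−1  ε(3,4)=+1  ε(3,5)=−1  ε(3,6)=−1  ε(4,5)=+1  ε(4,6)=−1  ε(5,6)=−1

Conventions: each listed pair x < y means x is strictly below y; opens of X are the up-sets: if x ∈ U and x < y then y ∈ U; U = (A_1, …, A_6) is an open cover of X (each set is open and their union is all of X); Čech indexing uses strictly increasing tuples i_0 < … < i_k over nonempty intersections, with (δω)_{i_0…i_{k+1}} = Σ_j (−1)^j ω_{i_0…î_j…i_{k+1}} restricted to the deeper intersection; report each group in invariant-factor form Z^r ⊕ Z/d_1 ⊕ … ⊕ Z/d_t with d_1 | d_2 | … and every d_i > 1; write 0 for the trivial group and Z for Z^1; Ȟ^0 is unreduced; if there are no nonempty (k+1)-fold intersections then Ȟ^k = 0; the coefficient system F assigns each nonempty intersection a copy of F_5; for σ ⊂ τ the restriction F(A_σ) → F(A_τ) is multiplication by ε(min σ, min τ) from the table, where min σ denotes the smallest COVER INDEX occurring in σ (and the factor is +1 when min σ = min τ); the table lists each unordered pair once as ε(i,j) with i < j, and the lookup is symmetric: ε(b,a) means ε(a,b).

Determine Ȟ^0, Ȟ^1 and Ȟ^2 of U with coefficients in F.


Ȟ^0 = Z/5, Ȟ^1 = Z/5 ⊕ Z/5, Ȟ^2 = 0

cover nerve:
  A12={e} A14={i} A15={g,j} A16={h} A23={k} A34={b,f} A56={a,l}
C dims 6,7; δ0: rk_F5 5
Ȟ^0: (6−5)−0=1 ⇒ Z/5
Ȟ^1: (7−0)−5=2 ⇒ Z/5 ⊕ Z/5
Ȟ^2: (0−0)−0=0 ⇒ 0


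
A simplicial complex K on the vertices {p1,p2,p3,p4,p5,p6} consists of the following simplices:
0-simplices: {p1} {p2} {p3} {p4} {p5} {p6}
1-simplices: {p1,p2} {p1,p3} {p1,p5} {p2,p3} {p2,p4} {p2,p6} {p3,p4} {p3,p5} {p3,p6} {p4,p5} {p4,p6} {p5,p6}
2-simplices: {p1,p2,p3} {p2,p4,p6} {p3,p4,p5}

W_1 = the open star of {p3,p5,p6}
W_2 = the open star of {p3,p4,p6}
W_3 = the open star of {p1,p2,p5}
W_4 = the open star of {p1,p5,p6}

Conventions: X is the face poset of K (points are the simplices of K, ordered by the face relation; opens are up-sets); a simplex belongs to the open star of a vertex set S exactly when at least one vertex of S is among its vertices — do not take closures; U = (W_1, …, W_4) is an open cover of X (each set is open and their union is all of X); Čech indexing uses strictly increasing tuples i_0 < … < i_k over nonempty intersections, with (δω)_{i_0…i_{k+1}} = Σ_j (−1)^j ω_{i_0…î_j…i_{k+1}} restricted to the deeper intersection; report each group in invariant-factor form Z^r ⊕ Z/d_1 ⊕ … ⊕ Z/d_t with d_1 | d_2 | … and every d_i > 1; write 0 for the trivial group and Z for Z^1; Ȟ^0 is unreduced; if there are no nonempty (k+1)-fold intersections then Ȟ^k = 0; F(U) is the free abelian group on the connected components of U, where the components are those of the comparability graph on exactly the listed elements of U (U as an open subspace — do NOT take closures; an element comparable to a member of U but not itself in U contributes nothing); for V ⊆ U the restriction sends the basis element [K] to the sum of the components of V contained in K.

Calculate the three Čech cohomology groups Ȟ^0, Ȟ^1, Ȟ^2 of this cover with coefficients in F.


Ȟ^0 ≅ Z, Ȟ^1 ≅ Z^2 and Ȟ^2 ≅ 0

cover nerve:
  W1={{p3},{p5},{p6},{p1,p3},{p1,p5},{p2,p3},{p2,p6},{p3,p4},{p3,p5},{p3,p6},{p4,p5},{p4,p6},{p5,p6},{p1,p2,p3},{p2,p4,p6},{p3,p4,p5}} W2={{p3},{p4},{p6},{p1,p3},{p2,p3},{p2,p4},{p2,p6},{p3,p4},{p3,p5},{p3,p6},{p4,p5},{p4,p6},{p5,p6},{p1,p2,p3},{p2,p4,p6},{p3,p4,p5}} W3={{p1},{p2},{p5},{p1,p2},{p1,p3},{p1,p5},{p2,p3},{p2,p4},{p2,p6},{p3,p5},{p4,p5},{p5,p6},{p1,p2,p3},{p2,p4,p6},{p3,p4,p5}} W4={{p1},{p5},{p6},{p1,p2},{p1,p3},{p1,p5},{p2,p6},{p3,p5},{p3,p6},{p4,p5},{p4,p6},{p5,p6},{p1,p2,p3},{p2,p4,p6},{p3,p4,p5}}
  W12={{p3},{p6},{p1,p3},{p2,p3},{p2,p6},{p3,p4},{p3,p5},{p3,p6},{p4,p5},{p4,p6},{p5,p6},{p1,p2,p3},{p2,p4,p6},{p3,p4,p5}} W13={{p5},{p1,p3},{p1,p5},{p2,p3},{p2,p6},{p3,p5},{p4,p5},{p5,p6},{p1,p2,p3},{p2,p4,p6},{p3,p4,p5}} W14={{p5},{p6},{p1,p3},{p1,p5},{p2,p6},{p3,p5},{p3,p6},{p4,p5},{p4,p6},{p5,p6},{p1,p2,p3},{p2,p4,p6},{p3,p4,p5}} W23={{p1,p3},{p2,p3},{p2,p4},{p2,p6},{p3,p5},{p4,p5},{p5,p6},{p1,p2,p3},{p2,p4,p6},{p3,p4,p5}} W24={{p6},{p1,p3},{p2,p6},{p3,p5},{p3,p6},{p4,p5},{p4,p6},{p5,p6},{p1,p2,p3},{p2,p4,p6},{p3,p4,p5}} W34={{p1},{p5},{p1,p2},{p1,p3},{p1,p5},{p2,p6},{p3,p5},{p4,p5},{p5,p6},{p1,p2,p3},{p2,p4,p6},{p3,p4,p5}}
  W123={{p1,p3},{p2,p3},{p2,p6},{p3,p5},{p4,p5},{p5,p6},{p1,p2,p3},{p2,p4,p6},{p3,p4,p5}} W124={{p6},{p1,p3},{p2,p6},{p3,p5},{p3,p6},{p4,p5},{p4,p6},{p5,p6},{p1,p2,p3},{p2,p4,p6},{p3,p4,p5}} W134={{p5},{p1,p3},{p1,p5},{p2,p6},{p3,p5},{p4,p5},{p5,p6},{p1,p2,p3},{p2,p4,p6},{p3,p4,p5}} W234={{p1,p3},{p2,p6},{p3,p5},{p4,p5},{p5,p6},{p1,p2,p3},{p2,p4,p6},{p3,p4,p5}}
  W1234={{p1,p3},{p2,p6},{p3,p5},{p4,p5},{p5,p6},{p1,p2,p3},{p2,p4,p6},{p3,p4,p5}}
components per intersection:
  W1: {{p3},{p5},{p6},{p1,p3},{p1,p5},{p2,p3},{p2,p6},{p3,p4},{p3,p5},{p3,p6},{p4,p5},{p4,p6},{p5,p6},{p1,p2,p3},{p2,p4,p6},{p3,p4,p5}}
  W2: {{p3},{p4},{p6},{p1,p3},{p2,p3},{p2,p4},{p2,p6},{p3,p4},{p3,p5},{p3,p6},{p4,p5},{p4,p6},{p5,p6},{p1,p2,p3},{p2,p4,p6},{p3,p4,p5}}
  W3: {{p1},{p2},{p5},{p1,p2},{p1,p3},{p1,p5},{p2,p3},{p2,p4},{p2,p6},{p3,p5},{p4,p5},{p5,p6},{p1,p2,p3},{p2,p4,p6},{p3,p4,p5}}
  W4: {{p1},{p5},{p6},{p1,p2},{p1,p3},{p1,p5},{p2,p6},{p3,p5},{p3,p6},{p4,p5},{p4,p6},{p5,p6},{p1,p2,p3},{p2,p4,p6},{p3,p4,p5}}
  W12: {{p3},{p6},{p1,p3},{p2,p3},{p2,p6},{p3,p4},{p3,p5},{p3,p6},{p4,p5},{p4,p6},{p5,p6},{p1,p2,p3},{p2,p4,p6},{p3,p4,p5}}
  W13: {{p5},{p1,p5},{p3,p5},{p4,p5},{p5,p6},{p3,p4,p5}} {{p1,p3},{p2,p3},{p1,p2,p3}} {{p2,p6},{p2,p4,p6}}
  W14: {{p5},{p6},{p1,p5},{p2,p6},{p3,p5},{p3,p6},{p4,p5},{p4,p6},{p5,p6},{p2,p4,p6},{p3,p4,p5}} {{p1,p3},{p1,p2,p3}}
  W23: {{p1,p3},{p2,p3},{p1,p2,p3}} {{p2,p4},{p2,p6},{p2,p4,p6}} {{p3,p5},{p4,p5},{p3,p4,p5}} {{p5,p6}}
  W24: {{p6},{p2,p6},{p3,p6},{p4,p6},{p5,p6},{p2,p4,p6}} {{p1,p3},{p1,p2,p3}} {{p3,p5},{p4,p5},{p3,p4,p5}}
  W34: {{p1},{p5},{p1,p2},{p1,p3},{p1,p5},{p3,p5},{p4,p5},{p5,p6},{p1,p2,p3},{p3,p4,p5}} {{p2,p6},{p2,p4,p6}}
  W123: {{p1,p3},{p2,p3},{p1,p2,p3}} {{p2,p6},{p2,p4,p6}} {{p3,p5},{p4,p5},{p3,p4,p5}} {{p5,p6}}
  W124: {{p6},{p2,p6},{p3,p6},{p4,p6},{p5,p6},{p2,p4,p6}} {{p1,p3},{p1,p2,p3}} {{p3,p5},{p4,p5},{p3,p4,p5}}
  W134: {{p5},{p1,p5},{p3,p5},{p4,p5},{p5,p6},{p3,p4,p5}} {{p1,p3},{p1,p2,p3}} {{p2,p6},{p2,p4,p6}}
  W234: {{p1,p3},{p1,p2,p3}} {{p2,p6},{p2,p4,p6}} {{p3,p5},{p4,p5},{p3,p4,p5}} {{p5,p6}}
  W1234: {{p1,p3},{p1,p2,p3}} {{p2,p6},{p2,p4,p6}} {{p3,p5},{p4,p5},{p3,p4,p5}} {{p5,p6}}
C dims 4,15,14,4; δ0: rk 3, SNF 1^3; δ1: rk 10, SNF 1^10; δ2: rk 4, SNF 1^4
Ȟ^0: (4−3)−0=1 ⇒ Z
Ȟ^1: (15−10)−3=2 ⇒ Z^2
Ȟ^2: (14−4)−10=0 ⇒ 0


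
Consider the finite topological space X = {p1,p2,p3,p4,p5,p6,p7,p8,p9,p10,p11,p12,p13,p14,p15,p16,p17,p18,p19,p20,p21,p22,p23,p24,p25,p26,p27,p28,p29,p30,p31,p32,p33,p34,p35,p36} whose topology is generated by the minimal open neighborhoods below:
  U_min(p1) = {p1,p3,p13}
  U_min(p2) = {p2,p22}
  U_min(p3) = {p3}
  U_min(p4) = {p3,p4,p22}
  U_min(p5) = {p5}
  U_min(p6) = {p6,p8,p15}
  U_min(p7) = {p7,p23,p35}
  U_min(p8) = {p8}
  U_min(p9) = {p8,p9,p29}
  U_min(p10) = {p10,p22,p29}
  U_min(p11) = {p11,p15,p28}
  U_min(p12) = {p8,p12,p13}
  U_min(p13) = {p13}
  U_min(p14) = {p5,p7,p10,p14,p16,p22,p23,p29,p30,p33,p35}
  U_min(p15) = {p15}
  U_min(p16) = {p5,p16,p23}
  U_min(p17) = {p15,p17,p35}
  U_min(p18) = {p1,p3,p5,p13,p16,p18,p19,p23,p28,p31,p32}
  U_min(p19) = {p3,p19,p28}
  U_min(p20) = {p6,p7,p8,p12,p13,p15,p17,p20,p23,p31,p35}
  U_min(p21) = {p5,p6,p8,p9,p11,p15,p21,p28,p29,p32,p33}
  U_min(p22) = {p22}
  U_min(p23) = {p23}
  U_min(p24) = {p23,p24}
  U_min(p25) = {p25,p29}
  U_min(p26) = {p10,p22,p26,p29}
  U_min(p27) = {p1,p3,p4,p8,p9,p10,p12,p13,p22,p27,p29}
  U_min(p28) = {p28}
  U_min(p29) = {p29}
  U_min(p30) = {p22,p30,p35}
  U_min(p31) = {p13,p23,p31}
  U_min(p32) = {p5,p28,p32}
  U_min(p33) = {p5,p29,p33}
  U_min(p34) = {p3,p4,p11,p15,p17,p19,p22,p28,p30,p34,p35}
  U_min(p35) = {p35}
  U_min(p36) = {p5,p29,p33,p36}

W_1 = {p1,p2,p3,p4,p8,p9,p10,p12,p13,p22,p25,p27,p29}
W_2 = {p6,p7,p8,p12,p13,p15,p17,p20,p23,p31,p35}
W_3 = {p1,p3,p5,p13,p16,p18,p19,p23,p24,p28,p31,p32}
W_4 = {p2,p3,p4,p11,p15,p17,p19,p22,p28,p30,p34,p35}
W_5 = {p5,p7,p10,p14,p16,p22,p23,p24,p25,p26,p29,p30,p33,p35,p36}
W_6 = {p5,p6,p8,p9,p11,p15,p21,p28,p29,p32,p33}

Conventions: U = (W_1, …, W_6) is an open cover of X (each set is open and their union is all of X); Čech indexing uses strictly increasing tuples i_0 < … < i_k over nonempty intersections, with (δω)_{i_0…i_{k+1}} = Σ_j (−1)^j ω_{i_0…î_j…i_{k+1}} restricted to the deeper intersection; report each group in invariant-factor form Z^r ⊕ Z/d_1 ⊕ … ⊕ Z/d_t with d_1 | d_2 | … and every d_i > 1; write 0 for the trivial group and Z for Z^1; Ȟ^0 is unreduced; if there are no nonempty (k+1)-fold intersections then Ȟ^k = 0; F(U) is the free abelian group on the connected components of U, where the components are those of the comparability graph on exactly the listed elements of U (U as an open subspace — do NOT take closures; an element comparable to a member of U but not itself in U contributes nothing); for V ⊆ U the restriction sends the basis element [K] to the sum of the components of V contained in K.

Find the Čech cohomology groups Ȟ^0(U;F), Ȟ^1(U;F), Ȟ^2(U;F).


nerve simplices:
  W12={p8,p12,p13} W13={p1,p3,p13} W14={p2,p3,p4,p22} W15={p10,p22,p25,p29} W16={p8,p9,p29} W23={p13,p23,p31} W24={p15,p17,p35} W25={p7,p23,p35} W26={p6,p8,p15} W34={p3,p19,p28} W35={p5,p16,p23,p24} W36={p5,p28,p32} W45={p22,p30,p35} W46={p11,p15,p28} W56={p5,p29,p33}
  W123={p13} W126={p8} W134={p3} W145={p22} W156={p29} W235={p23} W245={p35} W246={p15} W346={p28} W356={p5}
components per intersection:
  W1: {p1,p2,p3,p4,p8,p9,p10,p12,p13,p22,p25,p27,p29}
  W2: {p6,p7,p8,p12,p13,p15,p17,p20,p23,p31,p35}
  W3: {p1,p3,p5,p13,p16,p18,p19,p23,p24,p28,p31,p32}
  W4: {p2,p3,p4,p11,p15,p17,p19,p22,p28,p30,p34,p35}
  W5: {p5,p7,p10,p14,p16,p22,p23,p24,p25,p26,p29,p30,p33,p35,p36}
  W6: {p5,p6,p8,p9,p11,p15,p21,p28,p29,p32,p33}
  W12: {p8,p12,p13}
  W13: {p1,p3,p13}
  W14: {p2,p3,p4,p22}
  W15: {p10,p22,p25,p29}
  W16: {p8,p9,p29}
  W23: {p13,p23,p31}
  W24: {p15,p17,p35}
  W25: {p7,p23,p35}
  W26: {p6,p8,p15}
  W34: {p3,p19,p28}
  W35: {p5,p16,p23,p24}
  W36: {p5,p28,p32}
  W45: {p22,p30,p35}
  W46: {p11,p15,p28}
  W56: {p5,p29,p33}
  W123: {p13}
  W126: {p8}
  W134: {p3}
  W145: {p22}
  W156: {p29}
  W235: {p23}
  W245: {p35}
  W246: {p15}
  W346: {p28}
  W356: {p5}
C dims 6,15,10; δ0: rk 5, SNF 1^5; δ1: rk 10, SNF 1^9·2
degree 0: 6−5−0 = 1 → Ȟ^0 ≅ Z
degree 1: 15−10−5 = 0 → Ȟ^1 ≅ 0
degree 2: 10−0−10 = 0 plus torsion [2] → Ȟ^2 ≅ Z/2

Ȟ^0 ≅ Z; Ȟ^1 ≅ 0; Ȟ^2 ≅ Z/2


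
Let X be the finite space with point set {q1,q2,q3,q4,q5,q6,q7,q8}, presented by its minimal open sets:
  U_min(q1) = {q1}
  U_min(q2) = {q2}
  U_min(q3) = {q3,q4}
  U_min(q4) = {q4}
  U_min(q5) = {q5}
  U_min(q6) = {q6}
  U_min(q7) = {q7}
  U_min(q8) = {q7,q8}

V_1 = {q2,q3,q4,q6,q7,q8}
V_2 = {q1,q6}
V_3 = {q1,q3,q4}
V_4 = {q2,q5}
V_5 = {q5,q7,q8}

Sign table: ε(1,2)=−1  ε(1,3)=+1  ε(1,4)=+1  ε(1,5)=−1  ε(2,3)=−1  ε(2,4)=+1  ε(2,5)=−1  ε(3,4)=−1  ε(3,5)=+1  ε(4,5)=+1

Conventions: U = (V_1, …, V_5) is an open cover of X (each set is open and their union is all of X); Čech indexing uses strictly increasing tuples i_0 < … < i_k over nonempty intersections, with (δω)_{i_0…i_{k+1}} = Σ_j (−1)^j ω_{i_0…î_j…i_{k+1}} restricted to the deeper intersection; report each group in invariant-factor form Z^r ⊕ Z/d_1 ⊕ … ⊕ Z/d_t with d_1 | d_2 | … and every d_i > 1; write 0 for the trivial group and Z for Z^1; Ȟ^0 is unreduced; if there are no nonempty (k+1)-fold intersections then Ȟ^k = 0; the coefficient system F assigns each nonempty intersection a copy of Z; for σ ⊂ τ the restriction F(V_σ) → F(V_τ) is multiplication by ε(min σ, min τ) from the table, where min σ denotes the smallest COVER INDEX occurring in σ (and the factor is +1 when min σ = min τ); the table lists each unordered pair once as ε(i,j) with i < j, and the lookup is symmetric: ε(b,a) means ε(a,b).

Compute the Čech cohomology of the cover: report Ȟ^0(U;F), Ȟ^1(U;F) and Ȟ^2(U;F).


Ȟ^0(U;F) ≅ 0, Ȟ^1(U;F) ≅ Z ⊕ Z/2, Ȟ^2(U;F) ≅ 0

nerve simplices:
  V12={q6} V13={q3,q4} V14={q2} V15={q7,q8} V23={q1} V45={q5}
C dims 5,6; δ0: rk 5, SNF 1^4·2
degree 0: 5−5−0 = 0 → Ȟ^0 ≅ 0
degree 1: 6−0−5 = 1 plus torsion [2] → Ȟ^1 ≅ Z ⊕ Z/2
degree 2: 0−0−0 = 0 → Ȟ^2 ≅ 0


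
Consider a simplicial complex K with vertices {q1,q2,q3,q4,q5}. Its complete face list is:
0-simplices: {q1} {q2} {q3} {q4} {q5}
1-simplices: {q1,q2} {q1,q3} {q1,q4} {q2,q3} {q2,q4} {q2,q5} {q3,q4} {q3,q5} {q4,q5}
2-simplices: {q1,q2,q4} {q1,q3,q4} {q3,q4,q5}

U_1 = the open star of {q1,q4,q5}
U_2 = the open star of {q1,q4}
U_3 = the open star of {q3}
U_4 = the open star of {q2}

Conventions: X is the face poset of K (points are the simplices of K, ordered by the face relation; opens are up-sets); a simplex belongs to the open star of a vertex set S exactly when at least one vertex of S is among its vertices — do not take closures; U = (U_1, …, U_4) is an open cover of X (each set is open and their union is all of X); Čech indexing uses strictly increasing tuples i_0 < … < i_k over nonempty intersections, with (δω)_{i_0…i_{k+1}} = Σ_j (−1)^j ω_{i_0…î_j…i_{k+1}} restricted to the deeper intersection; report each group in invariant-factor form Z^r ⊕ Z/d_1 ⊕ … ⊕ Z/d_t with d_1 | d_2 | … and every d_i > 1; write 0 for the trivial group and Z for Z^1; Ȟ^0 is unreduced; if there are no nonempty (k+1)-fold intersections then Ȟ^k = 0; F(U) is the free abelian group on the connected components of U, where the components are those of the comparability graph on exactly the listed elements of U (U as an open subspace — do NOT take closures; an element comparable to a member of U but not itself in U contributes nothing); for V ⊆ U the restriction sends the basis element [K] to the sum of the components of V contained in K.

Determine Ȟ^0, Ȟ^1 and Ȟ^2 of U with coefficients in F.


nonempty overlaps:
  U1={{q1},{q4},{q5},{q1,q2},{q1,q3},{q1,q4},{q2,q4},{q2,q5},{q3,q4},{q3,q5},{q4,q5},{q1,q2,q4},{q1,q3,q4},{q3,q4,q5}} U2={{q1},{q4},{q1,q2},{q1,q3},{q1,q4},{q2,q4},{q3,q4},{q4,q5},{q1,q2,q4},{q1,q3,q4},{q3,q4,q5}} U3={{q3},{q1,q3},{q2,q3},{q3,q4},{q3,q5},{q1,q3,q4},{q3,q4,q5}} U4={{q2},{q1,q2},{q2,q3},{q2,q4},{q2,q5},{q1,q2,q4}}
  U12={{q1},{q4},{q1,q2},{q1,q3},{q1,q4},{q2,q4},{q3,q4},{q4,q5},{q1,q2,q4},{q1,q3,q4},{q3,q4,q5}} U13={{q1,q3},{q3,q4},{q3,q5},{q1,q3,q4},{q3,q4,q5}} U14={{q1,q2},{q2,q4},{q2,q5},{q1,q2,q4}} U23={{q1,q3},{q3,q4},{q1,q3,q4},{q3,q4,q5}} U24={{q1,q2},{q2,q4},{q1,q2,q4}} U34={{q2,q3}}
  U123={{q1,q3},{q3,q4},{q1,q3,q4},{q3,q4,q5}} U124={{q1,q2},{q2,q4},{q1,q2,q4}}
components per intersection:
  U1: {{q1},{q4},{q5},{q1,q2},{q1,q3},{q1,q4},{q2,q4},{q2,q5},{q3,q4},{q3,q5},{q4,q5},{q1,q2,q4},{q1,q3,q4},{q3,q4,q5}}
  U2: {{q1},{q4},{q1,q2},{q1,q3},{q1,q4},{q2,q4},{q3,q4},{q4,q5},{q1,q2,q4},{q1,q3,q4},{q3,q4,q5}}
  U3: {{q3},{q1,q3},{q2,q3},{q3,q4},{q3,q5},{q1,q3,q4},{q3,q4,q5}}
  U4: {{q2},{q1,q2},{q2,q3},{q2,q4},{q2,q5},{q1,q2,q4}}
  U12: {{q1},{q4},{q1,q2},{q1,q3},{q1,q4},{q2,q4},{q3,q4},{q4,q5},{q1,q2,q4},{q1,q3,q4},{q3,q4,q5}}
  U13: {{q1,q3},{q3,q4},{q3,q5},{q1,q3,q4},{q3,q4,q5}}
  U14: {{q1,q2},{q2,q4},{q1,q2,q4}} {{q2,q5}}
  U23: {{q1,q3},{q3,q4},{q1,q3,q4},{q3,q4,q5}}
  U24: {{q1,q2},{q2,q4},{q1,q2,q4}}
  U34: {{q2,q3}}
  U123: {{q1,q3},{q3,q4},{q1,q3,q4},{q3,q4,q5}}
  U124: {{q1,q2},{q2,q4},{q1,q2,q4}}
C dims 4,7,2; δ0: rk 3, SNF 1^3; δ1: rk 2, SNF 1^2
degree 0: 4−3−0 = 1 → Ȟ^0 ≅ Z
degree 1: 7−2−3 = 2 → Ȟ^1 ≅ Z^2
degree 2: 2−0−2 = 0 → Ȟ^2 ≅ 0

Ȟ^0 ≅ Z; Ȟ^1 ≅ Z^2; Ȟ^2 ≅ 0


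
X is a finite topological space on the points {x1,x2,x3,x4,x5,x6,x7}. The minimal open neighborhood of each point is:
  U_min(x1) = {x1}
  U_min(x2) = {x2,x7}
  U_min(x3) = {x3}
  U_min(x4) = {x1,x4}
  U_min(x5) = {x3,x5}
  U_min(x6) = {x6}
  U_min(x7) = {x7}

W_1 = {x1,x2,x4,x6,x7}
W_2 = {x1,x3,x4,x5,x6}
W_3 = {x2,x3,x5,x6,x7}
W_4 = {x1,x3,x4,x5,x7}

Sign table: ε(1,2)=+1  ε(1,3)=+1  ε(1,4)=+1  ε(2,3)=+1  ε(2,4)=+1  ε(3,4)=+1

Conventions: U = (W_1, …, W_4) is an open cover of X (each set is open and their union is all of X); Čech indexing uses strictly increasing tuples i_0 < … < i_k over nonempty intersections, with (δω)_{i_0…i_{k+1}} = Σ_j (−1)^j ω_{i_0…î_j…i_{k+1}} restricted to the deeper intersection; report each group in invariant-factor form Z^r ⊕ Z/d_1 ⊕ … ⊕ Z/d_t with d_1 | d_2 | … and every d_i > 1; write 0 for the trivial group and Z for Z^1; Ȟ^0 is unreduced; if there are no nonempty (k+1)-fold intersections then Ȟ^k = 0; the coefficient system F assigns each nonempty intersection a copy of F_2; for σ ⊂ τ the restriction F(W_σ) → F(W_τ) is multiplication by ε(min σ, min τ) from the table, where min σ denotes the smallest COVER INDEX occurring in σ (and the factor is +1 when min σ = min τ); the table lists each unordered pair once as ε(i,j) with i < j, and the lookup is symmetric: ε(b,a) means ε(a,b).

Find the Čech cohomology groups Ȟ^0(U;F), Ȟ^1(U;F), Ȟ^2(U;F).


nerve simplices:
  W12={x1,x4,x6} W13={x2,x6,x7} W14={x1,x4,x7} W23={x3,x5,x6} W24={x1,x3,x4,x5} W34={x3,x5,x7}
  W123={x6} W124={x1,x4} W134={x7} W234={x3,x5}
C dims 4,6,4; δ0: rk_F2 3; δ1: rk_F2 3
degree 0: 4−3−0 = 1 → Ȟ^0 ≅ Z/2
degree 1: 6−3−3 = 0 → Ȟ^1 ≅ 0
degree 2: 4−0−3 = 1 → Ȟ^2 ≅ Z/2

Ȟ^0(U;F) ≅ Z/2, Ȟ^1(U;F) ≅ 0 and Ȟ^2(U;F) ≅ Z/2


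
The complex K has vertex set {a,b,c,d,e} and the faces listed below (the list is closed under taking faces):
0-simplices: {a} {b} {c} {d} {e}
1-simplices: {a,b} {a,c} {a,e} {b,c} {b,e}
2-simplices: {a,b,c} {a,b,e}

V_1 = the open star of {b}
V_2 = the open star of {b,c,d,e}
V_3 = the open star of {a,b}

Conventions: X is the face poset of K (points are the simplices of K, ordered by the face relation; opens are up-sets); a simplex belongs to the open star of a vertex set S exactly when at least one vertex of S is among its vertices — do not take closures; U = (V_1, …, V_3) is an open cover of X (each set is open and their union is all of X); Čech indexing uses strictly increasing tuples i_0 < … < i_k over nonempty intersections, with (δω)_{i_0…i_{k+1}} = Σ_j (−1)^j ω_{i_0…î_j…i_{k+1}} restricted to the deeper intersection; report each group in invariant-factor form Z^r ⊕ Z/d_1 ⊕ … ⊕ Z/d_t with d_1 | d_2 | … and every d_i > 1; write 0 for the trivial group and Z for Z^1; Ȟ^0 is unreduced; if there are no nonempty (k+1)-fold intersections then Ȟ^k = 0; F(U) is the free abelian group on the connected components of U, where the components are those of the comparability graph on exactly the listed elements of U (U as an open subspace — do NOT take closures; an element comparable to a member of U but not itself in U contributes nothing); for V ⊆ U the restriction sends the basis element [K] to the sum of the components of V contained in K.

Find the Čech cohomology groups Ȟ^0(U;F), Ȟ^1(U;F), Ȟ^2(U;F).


Ȟ^0 = Z^2; Ȟ^1 = 0; Ȟ^2 = 0

intersection data:
  V1={{b},{a,b},{b,c},{b,e},{a,b,c},{a,b,e}} V2={{b},{c},{d},{e},{a,b},{a,c},{a,e},{b,c},{b,e},{a,b,c},{a,b,e}} V3={{a},{b},{a,b},{a,c},{a,e},{b,c},{b,e},{a,b,c},{a,b,e}}
  V12={{b},{a,b},{b,c},{b,e},{a,b,c},{a,b,e}} V13={{b},{a,b},{b,c},{b,e},{a,b,c},{a,b,e}} V23={{b},{a,b},{a,c},{a,e},{b,c},{b,e},{a,b,c},{a,b,e}}
  V123={{b},{a,b},{b,c},{b,e},{a,b,c},{a,b,e}}
components per intersection:
  V1: {{b},{a,b},{b,c},{b,e},{a,b,c},{a,b,e}}
  V2: {{b},{c},{e},{a,b},{a,c},{a,e},{b,c},{b,e},{a,b,c},{a,b,e}} {{d}}
  V3: {{a},{b},{a,b},{a,c},{a,e},{b,c},{b,e},{a,b,c},{a,b,e}}
  V12: {{b},{a,b},{b,c},{b,e},{a,b,c},{a,b,e}}
  V13: {{b},{a,b},{b,c},{b,e},{a,b,c},{a,b,e}}
  V23: {{b},{a,b},{a,c},{a,e},{b,c},{b,e},{a,b,c},{a,b,e}}
  V123: {{b},{a,b},{b,c},{b,e},{a,b,c},{a,b,e}}
C dims 4,3,1; δ0: rk 2, SNF 1^2; δ1: rk 1, SNF 1^1
Ȟ^0 = (4 − 2) − 0 = 2, so Ȟ^0 ≅ Z^2
Ȟ^1 = (3 − 1) − 2 = 0, so Ȟ^1 ≅ 0
Ȟ^2 = (1 − 0) − 1 = 0, so Ȟ^2 ≅ 0


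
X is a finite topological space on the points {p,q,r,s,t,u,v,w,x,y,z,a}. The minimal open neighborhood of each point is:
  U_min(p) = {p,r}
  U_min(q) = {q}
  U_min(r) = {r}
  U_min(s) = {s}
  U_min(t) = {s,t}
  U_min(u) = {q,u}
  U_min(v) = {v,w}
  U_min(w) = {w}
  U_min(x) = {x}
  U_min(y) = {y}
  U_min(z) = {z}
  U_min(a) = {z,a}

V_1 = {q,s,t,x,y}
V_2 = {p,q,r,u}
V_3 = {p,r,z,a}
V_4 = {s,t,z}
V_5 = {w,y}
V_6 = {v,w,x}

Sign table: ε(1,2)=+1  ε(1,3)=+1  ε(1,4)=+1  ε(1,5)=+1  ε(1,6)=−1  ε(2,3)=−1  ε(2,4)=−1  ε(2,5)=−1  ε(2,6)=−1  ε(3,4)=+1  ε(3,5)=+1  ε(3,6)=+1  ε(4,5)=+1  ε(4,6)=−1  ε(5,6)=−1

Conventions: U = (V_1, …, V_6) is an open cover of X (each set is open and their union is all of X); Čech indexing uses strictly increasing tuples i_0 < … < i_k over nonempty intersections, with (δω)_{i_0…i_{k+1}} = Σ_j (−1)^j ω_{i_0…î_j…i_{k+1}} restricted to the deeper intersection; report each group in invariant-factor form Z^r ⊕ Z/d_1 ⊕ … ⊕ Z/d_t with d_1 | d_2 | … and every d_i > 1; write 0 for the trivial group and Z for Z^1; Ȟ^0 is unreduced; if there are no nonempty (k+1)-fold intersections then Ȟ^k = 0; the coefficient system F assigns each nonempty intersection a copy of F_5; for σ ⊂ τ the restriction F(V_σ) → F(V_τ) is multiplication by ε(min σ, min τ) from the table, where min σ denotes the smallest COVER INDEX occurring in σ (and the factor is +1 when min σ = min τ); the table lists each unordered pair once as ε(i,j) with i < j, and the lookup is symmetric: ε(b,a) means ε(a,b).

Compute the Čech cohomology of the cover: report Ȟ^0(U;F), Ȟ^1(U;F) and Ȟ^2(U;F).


Ȟ^0(U;F) ≅ 0, Ȟ^1(U;F) ≅ Z/5 and Ȟ^2(U;F) ≅ 0

nonempty overlaps:
  V12={q} V14={s,t} V15={y} V16={x} V23={p,r} V34={z} V56={w}
C dims 6,7; δ0: rk_F5 6
degree 0: 6−6−0 = 0 → Ȟ^0 ≅ 0
degree 1: 7−0−6 = 1 → Ȟ^1 ≅ Z/5
degree 2: 0−0−0 = 0 → Ȟ^2 ≅ 0


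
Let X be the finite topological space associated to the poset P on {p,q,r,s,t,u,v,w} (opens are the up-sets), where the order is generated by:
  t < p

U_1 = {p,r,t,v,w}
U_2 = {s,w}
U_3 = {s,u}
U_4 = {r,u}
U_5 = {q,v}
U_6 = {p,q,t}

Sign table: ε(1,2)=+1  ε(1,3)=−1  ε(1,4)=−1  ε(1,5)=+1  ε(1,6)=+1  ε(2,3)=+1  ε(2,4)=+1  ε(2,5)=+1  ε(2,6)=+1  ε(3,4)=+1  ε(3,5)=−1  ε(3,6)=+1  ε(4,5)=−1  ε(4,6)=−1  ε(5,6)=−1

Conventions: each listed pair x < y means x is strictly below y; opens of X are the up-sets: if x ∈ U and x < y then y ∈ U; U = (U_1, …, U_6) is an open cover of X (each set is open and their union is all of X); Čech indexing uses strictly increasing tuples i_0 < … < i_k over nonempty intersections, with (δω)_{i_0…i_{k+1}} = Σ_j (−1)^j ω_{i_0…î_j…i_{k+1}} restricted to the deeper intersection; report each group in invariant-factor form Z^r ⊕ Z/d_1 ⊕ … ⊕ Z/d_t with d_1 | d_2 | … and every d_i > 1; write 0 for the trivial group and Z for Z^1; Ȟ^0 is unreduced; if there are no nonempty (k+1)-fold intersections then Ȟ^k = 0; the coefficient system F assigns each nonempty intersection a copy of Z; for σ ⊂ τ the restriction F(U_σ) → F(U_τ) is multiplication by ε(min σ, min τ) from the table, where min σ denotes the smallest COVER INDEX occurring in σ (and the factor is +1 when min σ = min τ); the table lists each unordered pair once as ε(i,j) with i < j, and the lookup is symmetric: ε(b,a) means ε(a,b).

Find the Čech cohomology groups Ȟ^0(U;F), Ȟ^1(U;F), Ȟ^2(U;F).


Ȟ^0 = 0, Ȟ^1 = Z ⊕ Z/2 and Ȟ^2 = 0

nonempty overlaps:
  U12={w} U14={r} U15={v} U16={p,t} U23={s} U34={u} U56={q}
C dims 6,7; δ0: rk 6, SNF 1^5·2
degree 0: 6−6−0 = 0 → Ȟ^0 ≅ 0
degree 1: 7−0−6 = 1 plus torsion [2] → Ȟ^1 ≅ Z ⊕ Z/2
degree 2: 0−0−0 = 0 → Ȟ^2 ≅ 0


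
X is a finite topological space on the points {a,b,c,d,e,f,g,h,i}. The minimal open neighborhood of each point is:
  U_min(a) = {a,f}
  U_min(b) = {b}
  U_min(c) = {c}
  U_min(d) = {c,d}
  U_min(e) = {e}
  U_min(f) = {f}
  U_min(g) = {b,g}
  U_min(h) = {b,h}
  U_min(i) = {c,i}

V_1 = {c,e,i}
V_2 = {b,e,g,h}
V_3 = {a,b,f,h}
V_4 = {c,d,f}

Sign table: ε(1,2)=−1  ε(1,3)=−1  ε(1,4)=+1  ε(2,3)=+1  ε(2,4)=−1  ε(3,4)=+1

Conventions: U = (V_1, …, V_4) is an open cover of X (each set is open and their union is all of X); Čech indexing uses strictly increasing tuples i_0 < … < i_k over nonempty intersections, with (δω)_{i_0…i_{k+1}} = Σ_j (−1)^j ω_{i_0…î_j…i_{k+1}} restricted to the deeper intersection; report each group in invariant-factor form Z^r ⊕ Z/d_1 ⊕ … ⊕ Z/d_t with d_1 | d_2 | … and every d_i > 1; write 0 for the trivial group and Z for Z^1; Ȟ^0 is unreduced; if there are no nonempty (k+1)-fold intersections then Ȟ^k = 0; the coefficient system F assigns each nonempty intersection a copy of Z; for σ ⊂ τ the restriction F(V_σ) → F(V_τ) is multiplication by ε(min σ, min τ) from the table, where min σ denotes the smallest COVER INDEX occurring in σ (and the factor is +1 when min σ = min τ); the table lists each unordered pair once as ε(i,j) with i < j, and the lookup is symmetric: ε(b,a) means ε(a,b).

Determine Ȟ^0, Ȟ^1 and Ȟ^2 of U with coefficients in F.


Ȟ^0 ≅ 0; Ȟ^1 ≅ Z/2; Ȟ^2 ≅ 0

intersection data:
  V12={e} V14={c} V23={b,h} V34={f}
C dims 4,4; δ0: rk 4, SNF 1^3·2
Ȟ^0 = (4 − 4) − 0 = 0, so Ȟ^0 ≅ 0
Ȟ^1 = (4 − 0) − 4 = 0 plus torsion [2], so Ȟ^1 ≅ Z/2
Ȟ^2 = (0 − 0) − 0 = 0, so Ȟ^2 ≅ 0


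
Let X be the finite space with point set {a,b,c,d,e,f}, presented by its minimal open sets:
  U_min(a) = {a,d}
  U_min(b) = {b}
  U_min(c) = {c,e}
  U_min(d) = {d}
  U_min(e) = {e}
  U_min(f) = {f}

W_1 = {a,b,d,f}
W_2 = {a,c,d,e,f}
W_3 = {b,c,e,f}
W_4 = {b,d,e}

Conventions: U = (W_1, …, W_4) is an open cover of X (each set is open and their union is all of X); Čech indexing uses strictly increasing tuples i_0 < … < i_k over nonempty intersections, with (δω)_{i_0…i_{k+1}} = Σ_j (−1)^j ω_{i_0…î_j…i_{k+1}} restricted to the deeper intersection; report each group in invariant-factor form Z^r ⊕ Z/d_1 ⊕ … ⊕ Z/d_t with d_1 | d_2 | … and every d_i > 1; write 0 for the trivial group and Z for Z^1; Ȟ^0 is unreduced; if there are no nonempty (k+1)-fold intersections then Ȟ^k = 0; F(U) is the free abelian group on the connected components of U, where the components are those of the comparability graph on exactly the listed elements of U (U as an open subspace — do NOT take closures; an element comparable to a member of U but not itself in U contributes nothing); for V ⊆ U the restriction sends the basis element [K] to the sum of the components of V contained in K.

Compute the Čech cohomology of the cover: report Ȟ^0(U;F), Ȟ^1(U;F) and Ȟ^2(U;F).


nerve simplices:
  W12={a,d,f} W13={b,f} W14={b,d} W23={c,e,f} W24={d,e} W34={b,e}
  W123={f} W124={d} W134={b} W234={e}
components per intersection:
  W1: {a,d} {b} {f}
  W2: {a,d} {c,e} {f}
  W3: {b} {c,e} {f}
  W4: {b} {d} {e}
  W12: {a,d} {f}
  W13: {b} {f}
  W14: {b} {d}
  W23: {c,e} {f}
  W24: {d} {e}
  W34: {b} {e}
  W123: {f}
  W124: {d}
  W134: {b}
  W234: {e}
C dims 12,12,4; δ0: rk 8, SNF 1^8; δ1: rk 4, SNF 1^4
degree 0: 12−8−0 = 4 → Ȟ^0 ≅ Z^4
degree 1: 12−4−8 = 0 → Ȟ^1 ≅ 0
degree 2: 4−0−4 = 0 → Ȟ^2 ≅ 0

Ȟ^0(U;F) ≅ Z^4, Ȟ^1(U;F) ≅ 0 and Ȟ^2(U;F) ≅ 0


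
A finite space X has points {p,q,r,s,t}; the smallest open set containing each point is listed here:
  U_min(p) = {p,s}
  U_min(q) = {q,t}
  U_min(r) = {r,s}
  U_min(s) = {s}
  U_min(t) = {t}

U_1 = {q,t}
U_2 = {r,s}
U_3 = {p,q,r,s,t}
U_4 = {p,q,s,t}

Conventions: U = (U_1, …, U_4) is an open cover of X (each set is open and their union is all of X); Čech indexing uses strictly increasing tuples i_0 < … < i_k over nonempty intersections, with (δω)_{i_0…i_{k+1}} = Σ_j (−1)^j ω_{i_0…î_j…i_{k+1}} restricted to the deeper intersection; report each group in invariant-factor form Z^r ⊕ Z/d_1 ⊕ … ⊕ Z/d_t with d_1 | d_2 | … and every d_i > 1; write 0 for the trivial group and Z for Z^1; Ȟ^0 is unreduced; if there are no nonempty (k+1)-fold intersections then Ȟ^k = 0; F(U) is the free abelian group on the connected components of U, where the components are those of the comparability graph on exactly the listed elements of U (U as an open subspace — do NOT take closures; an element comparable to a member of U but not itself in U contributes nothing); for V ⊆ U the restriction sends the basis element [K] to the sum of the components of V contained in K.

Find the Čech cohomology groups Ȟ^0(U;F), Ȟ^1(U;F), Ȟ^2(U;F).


nonempty intersections:
  U13={q,t} U14={q,t} U23={r,s} U24={s} U34={p,q,s,t}
  U134={q,t} U234={s}
components per intersection:
  U1: {q,t}
  U2: {r,s}
  U3: {p,r,s} {q,t}
  U4: {p,s} {q,t}
  U13: {q,t}
  U14: {q,t}
  U23: {r,s}
  U24: {s}
  U34: {p,s} {q,t}
  U134: {q,t}
  U234: {s}
C dims 6,6,2; δ0: rk 4, SNF 1^4; δ1: rk 2, SNF 1^2
Ȟ^0: (6−4)−0=2 ⇒ Z^2
Ȟ^1: (6−2)−4=0 ⇒ 0
Ȟ^2: (2−0)−2=0 ⇒ 0

Ȟ^0 = Z^2, Ȟ^1 = 0 and Ȟ^2 = 0


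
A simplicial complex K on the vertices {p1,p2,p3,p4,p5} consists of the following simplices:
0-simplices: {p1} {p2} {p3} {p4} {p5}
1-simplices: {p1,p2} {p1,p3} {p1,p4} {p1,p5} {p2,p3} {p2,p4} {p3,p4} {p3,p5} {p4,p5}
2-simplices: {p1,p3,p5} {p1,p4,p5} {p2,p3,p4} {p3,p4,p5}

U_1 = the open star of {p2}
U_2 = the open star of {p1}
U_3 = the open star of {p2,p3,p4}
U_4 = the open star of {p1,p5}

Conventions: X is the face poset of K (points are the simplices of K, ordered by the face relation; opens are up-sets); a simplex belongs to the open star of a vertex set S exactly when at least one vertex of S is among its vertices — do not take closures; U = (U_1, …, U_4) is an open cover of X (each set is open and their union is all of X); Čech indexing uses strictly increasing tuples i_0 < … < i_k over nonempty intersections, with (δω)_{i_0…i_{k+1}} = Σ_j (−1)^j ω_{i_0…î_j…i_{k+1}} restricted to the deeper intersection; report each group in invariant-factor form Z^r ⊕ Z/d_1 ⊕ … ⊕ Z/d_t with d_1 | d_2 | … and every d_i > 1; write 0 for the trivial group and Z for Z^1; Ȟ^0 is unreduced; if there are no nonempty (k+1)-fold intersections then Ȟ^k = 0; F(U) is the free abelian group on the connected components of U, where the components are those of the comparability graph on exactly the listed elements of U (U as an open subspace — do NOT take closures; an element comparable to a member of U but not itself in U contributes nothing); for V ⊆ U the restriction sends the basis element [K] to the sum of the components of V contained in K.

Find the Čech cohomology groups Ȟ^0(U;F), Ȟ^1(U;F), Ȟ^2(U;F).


nerve simplices:
  U1={{p2},{p1,p2},{p2,p3},{p2,p4},{p2,p3,p4}} U2={{p1},{p1,p2},{p1,p3},{p1,p4},{p1,p5},{p1,p3,p5},{p1,p4,p5}} U3={{p2},{p3},{p4},{p1,p2},{p1,p3},{p1,p4},{p2,p3},{p2,p4},{p3,p4},{p3,p5},{p4,p5},{p1,p3,p5},{p1,p4,p5},{p2,p3,p4},{p3,p4,p5}} U4={{p1},{p5},{p1,p2},{p1,p3},{p1,p4},{p1,p5},{p3,p5},{p4,p5},{p1,p3,p5},{p1,p4,p5},{p3,p4,p5}}
  U12={{p1,p2}} U13={{p2},{p1,p2},{p2,p3},{p2,p4},{p2,p3,p4}} U14={{p1,p2}} U23={{p1,p2},{p1,p3},{p1,p4},{p1,p3,p5},{p1,p4,p5}} U24={{p1},{p1,p2},{p1,p3},{p1,p4},{p1,p5},{p1,p3,p5},{p1,p4,p5}} U34={{p1,p2},{p1,p3},{p1,p4},{p3,p5},{p4,p5},{p1,p3,p5},{p1,p4,p5},{p3,p4,p5}}
  U123={{p1,p2}} U124={{p1,p2}} U134={{p1,p2}} U234={{p1,p2},{p1,p3},{p1,p4},{p1,p3,p5},{p1,p4,p5}}
  U1234={{p1,p2}}
components per intersection:
  U1: {{p2},{p1,p2},{p2,p3},{p2,p4},{p2,p3,p4}}
  U2: {{p1},{p1,p2},{p1,p3},{p1,p4},{p1,p5},{p1,p3,p5},{p1,p4,p5}}
  U3: {{p2},{p3},{p4},{p1,p2},{p1,p3},{p1,p4},{p2,p3},{p2,p4},{p3,p4},{p3,p5},{p4,p5},{p1,p3,p5},{p1,p4,p5},{p2,p3,p4},{p3,p4,p5}}
  U4: {{p1},{p5},{p1,p2},{p1,p3},{p1,p4},{p1,p5},{p3,p5},{p4,p5},{p1,p3,p5},{p1,p4,p5},{p3,p4,p5}}
  U12: {{p1,p2}}
  U13: {{p2},{p1,p2},{p2,p3},{p2,p4},{p2,p3,p4}}
  U14: {{p1,p2}}
  U23: {{p1,p2}} {{p1,p3},{p1,p3,p5}} {{p1,p4},{p1,p4,p5}}
  U24: {{p1},{p1,p2},{p1,p3},{p1,p4},{p1,p5},{p1,p3,p5},{p1,p4,p5}}
  U34: {{p1,p2}} {{p1,p3},{p1,p4},{p3,p5},{p4,p5},{p1,p3,p5},{p1,p4,p5},{p3,p4,p5}}
  U123: {{p1,p2}}
  U124: {{p1,p2}}
  U134: {{p1,p2}}
  U234: {{p1,p2}} {{p1,p3},{p1,p3,p5}} {{p1,p4},{p1,p4,p5}}
  U1234: {{p1,p2}}
C dims 4,9,6,1; δ0: rk 3, SNF 1^3; δ1: rk 5, SNF 1^5; δ2: rk 1, SNF 1^1
degree 0: 4−3−0 = 1 → Ȟ^0 ≅ Z
degree 1: 9−5−3 = 1 → Ȟ^1 ≅ Z
degree 2: 6−1−5 = 0 → Ȟ^2 ≅ 0

Ȟ^0(U;F) ≅ Z; Ȟ^1(U;F) ≅ Z; Ȟ^2(U;F) ≅ 0


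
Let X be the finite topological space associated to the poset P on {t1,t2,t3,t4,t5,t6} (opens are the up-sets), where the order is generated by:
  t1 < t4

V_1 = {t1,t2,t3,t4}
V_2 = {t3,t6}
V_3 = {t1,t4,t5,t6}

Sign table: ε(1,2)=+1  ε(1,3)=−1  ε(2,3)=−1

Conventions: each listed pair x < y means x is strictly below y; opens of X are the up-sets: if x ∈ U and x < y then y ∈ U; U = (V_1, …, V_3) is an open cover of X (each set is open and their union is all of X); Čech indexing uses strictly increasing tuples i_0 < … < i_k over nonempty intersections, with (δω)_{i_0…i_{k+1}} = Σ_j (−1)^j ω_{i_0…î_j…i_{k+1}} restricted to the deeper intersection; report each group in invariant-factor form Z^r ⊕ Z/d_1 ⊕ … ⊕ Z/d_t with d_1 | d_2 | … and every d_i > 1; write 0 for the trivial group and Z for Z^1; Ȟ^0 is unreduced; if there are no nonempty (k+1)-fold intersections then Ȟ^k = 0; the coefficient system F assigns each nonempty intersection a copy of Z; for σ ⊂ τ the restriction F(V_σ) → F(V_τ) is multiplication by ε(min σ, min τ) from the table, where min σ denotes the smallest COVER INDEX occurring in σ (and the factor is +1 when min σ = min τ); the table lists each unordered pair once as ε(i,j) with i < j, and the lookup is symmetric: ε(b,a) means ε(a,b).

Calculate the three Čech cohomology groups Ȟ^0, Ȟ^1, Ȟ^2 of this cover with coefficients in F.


Ȟ^0 ≅ Z, Ȟ^1 ≅ Z, Ȟ^2 ≅ 0

nerve of the cover:
  V12={t3} V13={t1,t4} V23={t6}
C dims 3,3; δ0: rk 2, SNF 1^2
Ȟ^0 = (3 − 2) − 0 = 1, so Ȟ^0 ≅ Z
Ȟ^1 = (3 − 0) − 2 = 1, so Ȟ^1 ≅ Z
Ȟ^2 = (0 − 0) − 0 = 0, so Ȟ^2 ≅ 0


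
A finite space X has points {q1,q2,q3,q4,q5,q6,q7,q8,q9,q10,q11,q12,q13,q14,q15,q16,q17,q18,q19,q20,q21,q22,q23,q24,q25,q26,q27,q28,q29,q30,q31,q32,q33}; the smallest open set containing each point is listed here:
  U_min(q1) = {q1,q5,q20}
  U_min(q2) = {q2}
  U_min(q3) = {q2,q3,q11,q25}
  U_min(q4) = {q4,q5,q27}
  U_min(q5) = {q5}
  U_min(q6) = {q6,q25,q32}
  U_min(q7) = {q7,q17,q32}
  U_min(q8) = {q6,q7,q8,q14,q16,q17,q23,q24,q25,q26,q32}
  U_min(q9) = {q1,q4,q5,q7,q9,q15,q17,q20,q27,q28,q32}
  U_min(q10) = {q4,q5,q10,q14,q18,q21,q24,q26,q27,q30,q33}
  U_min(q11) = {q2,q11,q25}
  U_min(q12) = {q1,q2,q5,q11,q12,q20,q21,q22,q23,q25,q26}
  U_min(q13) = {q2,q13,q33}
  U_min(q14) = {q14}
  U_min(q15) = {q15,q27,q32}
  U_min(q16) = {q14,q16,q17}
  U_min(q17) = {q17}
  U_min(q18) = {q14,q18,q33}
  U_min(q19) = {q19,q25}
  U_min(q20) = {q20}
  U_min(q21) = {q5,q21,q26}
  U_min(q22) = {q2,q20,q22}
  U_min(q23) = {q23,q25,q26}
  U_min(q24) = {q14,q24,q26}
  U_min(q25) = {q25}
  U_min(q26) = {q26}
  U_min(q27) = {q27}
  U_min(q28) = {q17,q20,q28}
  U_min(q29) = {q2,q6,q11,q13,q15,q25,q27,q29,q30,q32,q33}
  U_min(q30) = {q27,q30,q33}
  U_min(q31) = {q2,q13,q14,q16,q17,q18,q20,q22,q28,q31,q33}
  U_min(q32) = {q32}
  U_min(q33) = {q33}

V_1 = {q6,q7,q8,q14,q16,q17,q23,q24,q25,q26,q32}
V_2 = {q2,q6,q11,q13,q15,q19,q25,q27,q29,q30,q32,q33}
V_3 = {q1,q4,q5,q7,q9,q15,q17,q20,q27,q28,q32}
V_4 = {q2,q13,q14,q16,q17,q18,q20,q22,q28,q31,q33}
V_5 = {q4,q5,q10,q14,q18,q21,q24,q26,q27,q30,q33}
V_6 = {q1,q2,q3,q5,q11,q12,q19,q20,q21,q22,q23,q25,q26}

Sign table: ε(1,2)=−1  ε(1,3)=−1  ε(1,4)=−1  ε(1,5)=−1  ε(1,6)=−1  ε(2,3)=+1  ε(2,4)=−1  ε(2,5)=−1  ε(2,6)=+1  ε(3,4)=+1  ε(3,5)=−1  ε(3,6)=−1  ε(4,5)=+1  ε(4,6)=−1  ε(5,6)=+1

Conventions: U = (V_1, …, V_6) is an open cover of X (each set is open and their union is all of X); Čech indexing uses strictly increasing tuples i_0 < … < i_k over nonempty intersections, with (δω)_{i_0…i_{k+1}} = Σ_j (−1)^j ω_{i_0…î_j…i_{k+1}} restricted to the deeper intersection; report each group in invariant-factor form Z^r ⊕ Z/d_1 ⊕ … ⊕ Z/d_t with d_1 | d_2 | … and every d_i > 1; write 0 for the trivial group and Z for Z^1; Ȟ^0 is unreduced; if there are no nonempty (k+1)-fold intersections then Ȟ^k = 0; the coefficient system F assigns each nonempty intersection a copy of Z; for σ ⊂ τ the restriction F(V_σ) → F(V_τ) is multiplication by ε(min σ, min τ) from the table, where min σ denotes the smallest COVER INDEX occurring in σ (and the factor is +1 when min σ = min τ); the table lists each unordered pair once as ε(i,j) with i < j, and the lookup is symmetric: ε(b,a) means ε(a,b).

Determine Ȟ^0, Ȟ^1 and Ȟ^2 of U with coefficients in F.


Ȟ^0 = 0; Ȟ^1 = Z/2; Ȟ^2 = Z

nerve simplices:
  V12={q6,q25,q32} V13={q7,q17,q32} V14={q14,q16,q17} V15={q14,q24,q26} V16={q23,q25,q26} V23={q15,q27,q32} V24={q2,q13,q33} V25={q27,q30,q33} V26={q2,q11,q19,q25} V34={q17,q20,q28} V35={q4,q5,q27} V36={q1,q5,q20} V45={q14,q18,q33} V46={q2,q20,q22} V56={q5,q21,q26}
  V123={q32} V126={q25} V134={q17} V145={q14} V156={q26} V235={q27} V245={q33} V246={q2} V346={q20} V356={q5}
C dims 6,15,10; δ0: rk 6, SNF 1^5·2; δ1: rk 9, SNF 1^9
degree 0: 6−6−0 = 0 → Ȟ^0 ≅ 0
degree 1: 15−9−6 = 0 plus torsion [2] → Ȟ^1 ≅ Z/2
degree 2: 10−0−9 = 1 → Ȟ^2 ≅ Z
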